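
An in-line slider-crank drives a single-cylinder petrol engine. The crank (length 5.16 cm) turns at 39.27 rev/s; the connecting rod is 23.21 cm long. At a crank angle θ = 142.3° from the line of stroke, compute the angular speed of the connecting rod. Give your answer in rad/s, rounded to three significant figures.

ω = 246.7 rad/s (converted from 39.27 rev/s).
The rod makes angle φ with the slider axis where L sinφ = r sinθ; differentiating, L cosφ·φ̇ = r ω cosθ.
L cosφ = √(L² − r² sin²θ) = 0.22995 m.
|ω_rod| = r ω |cosθ| / √(L² − r² sin²θ) = 0.0516·246.7·0.79122/0.22995 = 43.809 rad/s.

43.8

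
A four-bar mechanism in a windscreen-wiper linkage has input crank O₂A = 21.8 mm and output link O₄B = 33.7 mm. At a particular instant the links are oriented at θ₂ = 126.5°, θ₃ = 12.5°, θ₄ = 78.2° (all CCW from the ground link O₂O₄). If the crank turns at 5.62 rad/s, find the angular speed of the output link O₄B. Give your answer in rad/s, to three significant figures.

ω₂ = 5.62 rad/s
Differentiating the loop-closure r₂e^{iθ₂}+r₃e^{iθ₃}=r₁+r₄e^{iθ₄} gives r₂ω₂e^{iθ₂}+r₃ω₃e^{iθ₃}=r₄ω₄e^{iθ₄}.
Eliminating the other unknown: ω₄ = r₂ω₂ sin(θ₂−θ₃) / [r₄ sin(θ₄−θ₃)].
Numerator sine = +0.91355; denominator sine = +0.91140.
Result = 0.0218·5.62·(+0.91355) / (0.0337·(+0.91140)) = +3.644 rad/s; magnitude 3.644 rad/s.

3.64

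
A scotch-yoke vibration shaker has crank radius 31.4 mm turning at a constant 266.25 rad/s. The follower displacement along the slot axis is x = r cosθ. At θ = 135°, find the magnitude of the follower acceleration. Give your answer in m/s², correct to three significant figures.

ω = 266.2 rad/s
x = r cosθ ⇒ ẍ = −rω² cosθ (ω constant).
|a| = rω²|cosθ| = 0.0314·(266.2)²·|cos 135°| = 1574 m/s².

1570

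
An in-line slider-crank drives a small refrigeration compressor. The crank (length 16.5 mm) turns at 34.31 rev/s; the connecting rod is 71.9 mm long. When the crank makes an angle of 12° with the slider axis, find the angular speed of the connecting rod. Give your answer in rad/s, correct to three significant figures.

48.4

ω = 215.6 rad/s (converted from 34.31 rev/s).
The rod makes angle φ with the slider axis where L sinφ = r sinθ; differentiating, L cosφ·φ̇ = r ω cosθ.
L cosφ = √(L² − r² sin²θ) = 0.071818 m.
|ω_rod| = r ω |cosθ| / √(L² − r² sin²θ) = 0.0165·215.6·0.97815/0.071818 = 48.446 rad/s.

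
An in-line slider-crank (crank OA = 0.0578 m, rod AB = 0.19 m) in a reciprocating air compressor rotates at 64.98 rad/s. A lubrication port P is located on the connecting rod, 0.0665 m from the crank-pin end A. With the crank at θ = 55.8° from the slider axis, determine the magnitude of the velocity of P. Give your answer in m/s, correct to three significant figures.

ω = 64.98 rad/s.  Crank-pin speed |V_A| = rω = 3.7558 m/s, perpendicular to OA.
Rod angle: sinφ = −(r/L) sinθ ⇒ φ = -14.573°; ω_rod = −rω cosθ/√(L²−r²sin²θ) = -11.48 rad/s.
V_P = V_A + ω_rod × AP, with AP = 0.0665 m along the rod.
Components: V_Px = −rω sinθ − a·ω_rod·sinφ = -3.2985 m/s;  V_Py = rω cosθ + a·ω_rod·cosφ = +1.3722 m/s.
|V_P| = √(V_Px² + V_Py²) = 3.5725 m/s.

3.57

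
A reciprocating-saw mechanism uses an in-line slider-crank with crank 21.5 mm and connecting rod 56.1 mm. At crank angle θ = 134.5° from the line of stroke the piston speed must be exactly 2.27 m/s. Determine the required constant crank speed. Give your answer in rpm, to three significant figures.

1960

For an in-line slider-crank, |v_piston| = rω|sinθ|·[1 + r cosθ/√(L² − r² sin²θ)].
With r = 0.0215 m, L = 0.0561 m, θ = 134.5°: the bracketed kinematic factor |dx/dθ| = 0.011053 m.
ω = v/|dx/dθ| = 2.27/0.011053 = 205.38 rad/s.
N = 60ω/(2π) = 1961.3 rpm.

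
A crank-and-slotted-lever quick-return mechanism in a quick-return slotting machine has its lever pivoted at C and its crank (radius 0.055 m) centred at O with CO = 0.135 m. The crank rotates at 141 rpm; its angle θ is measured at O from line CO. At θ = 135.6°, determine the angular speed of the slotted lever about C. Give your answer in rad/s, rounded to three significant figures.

ω = 14.77 rad/s (from 141 rpm).
Crank pin A relative to C: A = (d + r cosθ, r sinθ); lever angle φ = atan2(r sinθ, d + r cosθ).
Differentiating tanφ: φ̇ = rω(d cosθ + r)/(d² + r² + 2dr cosθ).
d² + r² + 2dr cosθ = |CA|² = 0.0106401 m²;  d cosθ + r = -0.041454 m.
|ω_lever| = |0.055·14.77·-0.041454| / 0.0106401 = 3.164 rad/s.

3.16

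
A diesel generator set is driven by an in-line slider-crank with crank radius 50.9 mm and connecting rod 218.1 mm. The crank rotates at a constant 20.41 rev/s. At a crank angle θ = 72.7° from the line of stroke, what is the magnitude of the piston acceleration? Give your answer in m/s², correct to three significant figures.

84.9

ω = 2π·20.4 = 128.2 rad/s
x(θ) = r cosθ + √(L² − r² sin²θ); with ω constant, a = ω²·d²x/dθ².
d²x/dθ² = −r cosθ − r²(cos2θ)/√u − r⁴ sin²2θ/(4u^{3/2}),  u = L² − r² sin²θ = 0.0452059 m².
Substituting r = 0.0509 m, L = 0.2181 m, θ = 72.7°: d²x/dθ² = -0.0051625 m.
a = ω²·d²x/dθ² = (128.2)²·(-0.0051625) = -84.899 m/s²;  |a| = 84.899 m/s².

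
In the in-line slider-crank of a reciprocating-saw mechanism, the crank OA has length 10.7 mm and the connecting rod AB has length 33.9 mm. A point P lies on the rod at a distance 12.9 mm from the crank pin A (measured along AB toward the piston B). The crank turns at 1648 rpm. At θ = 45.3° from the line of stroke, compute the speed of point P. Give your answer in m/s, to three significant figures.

1.64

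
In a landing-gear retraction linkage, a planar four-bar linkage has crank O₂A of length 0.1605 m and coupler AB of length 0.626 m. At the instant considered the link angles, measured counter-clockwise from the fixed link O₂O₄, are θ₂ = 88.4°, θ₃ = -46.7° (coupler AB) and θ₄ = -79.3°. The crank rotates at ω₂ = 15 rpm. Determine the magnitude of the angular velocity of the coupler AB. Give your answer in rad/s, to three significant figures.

0.159

ω₂ = 1.571 rad/s (from 15 rpm).
Differentiating the loop-closure r₂e^{iθ₂}+r₃e^{iθ₃}=r₁+r₄e^{iθ₄} gives r₂ω₂e^{iθ₂}+r₃ω₃e^{iθ₃}=r₄ω₄e^{iθ₄}.
Eliminating the other unknown: ω₃ = r₂ω₂ sin(θ₄−θ₂) / [r₃ sin(θ₃−θ₄)].
Numerator sine = -0.21303; denominator sine = +0.53877.
Result = 0.1605·1.571·(-0.21303) / (0.626·(+0.53877)) = -0.15924 rad/s; magnitude 0.15924 rad/s.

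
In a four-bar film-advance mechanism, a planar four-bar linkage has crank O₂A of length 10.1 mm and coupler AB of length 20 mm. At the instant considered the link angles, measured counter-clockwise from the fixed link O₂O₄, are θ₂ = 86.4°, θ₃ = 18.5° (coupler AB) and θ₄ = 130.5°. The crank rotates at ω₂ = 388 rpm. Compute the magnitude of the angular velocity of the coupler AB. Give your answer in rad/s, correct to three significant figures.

15.4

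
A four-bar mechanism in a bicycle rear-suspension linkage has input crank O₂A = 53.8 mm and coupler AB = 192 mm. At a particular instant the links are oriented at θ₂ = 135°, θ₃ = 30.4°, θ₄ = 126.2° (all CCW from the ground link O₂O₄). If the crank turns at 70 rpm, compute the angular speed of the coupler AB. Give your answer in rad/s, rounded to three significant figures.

ω₂ = 7.33 rad/s (from 70 rpm).
Differentiating the loop-closure r₂e^{iθ₂}+r₃e^{iθ₃}=r₁+r₄e^{iθ₄} gives r₂ω₂e^{iθ₂}+r₃ω₃e^{iθ₃}=r₄ω₄e^{iθ₄}.
Eliminating the other unknown: ω₃ = r₂ω₂ sin(θ₄−θ₂) / [r₃ sin(θ₃−θ₄)].
Numerator sine = -0.15299; denominator sine = -0.99488.
Result = 0.0538·7.33·(-0.15299) / (0.192·(-0.99488)) = +0.31586 rad/s; magnitude 0.31586 rad/s.

0.316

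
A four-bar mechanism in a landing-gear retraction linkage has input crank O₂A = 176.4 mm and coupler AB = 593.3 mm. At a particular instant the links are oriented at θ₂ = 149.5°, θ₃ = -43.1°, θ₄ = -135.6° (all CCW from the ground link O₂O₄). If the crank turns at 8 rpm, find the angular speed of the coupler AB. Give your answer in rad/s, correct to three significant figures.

ω₂ = 0.8378 rad/s (from 8 rpm).
Differentiating the loop-closure r₂e^{iθ₂}+r₃e^{iθ₃}=r₁+r₄e^{iθ₄} gives r₂ω₂e^{iθ₂}+r₃ω₃e^{iθ₃}=r₄ω₄e^{iθ₄}.
Eliminating the other unknown: ω₃ = r₂ω₂ sin(θ₄−θ₂) / [r₃ sin(θ₃−θ₄)].
Numerator sine = +0.96547; denominator sine = +0.99905.
Result = 0.1764·0.8378·(+0.96547) / (0.5933·(+0.99905)) = +0.24071 rad/s; magnitude 0.24071 rad/s.

0.241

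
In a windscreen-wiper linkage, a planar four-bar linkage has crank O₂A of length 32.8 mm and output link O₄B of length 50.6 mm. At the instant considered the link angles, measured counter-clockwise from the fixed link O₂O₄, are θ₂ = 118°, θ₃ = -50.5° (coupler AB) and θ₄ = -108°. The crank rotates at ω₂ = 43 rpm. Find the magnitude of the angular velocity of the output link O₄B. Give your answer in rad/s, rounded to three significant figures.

0.690

ω₂ = 4.503 rad/s (from 43 rpm).
Differentiating the loop-closure r₂e^{iθ₂}+r₃e^{iθ₃}=r₁+r₄e^{iθ₄} gives r₂ω₂e^{iθ₂}+r₃ω₃e^{iθ₃}=r₄ω₄e^{iθ₄}.
Eliminating the other unknown: ω₄ = r₂ω₂ sin(θ₂−θ₃) / [r₄ sin(θ₄−θ₃)].
Numerator sine = +0.19937; denominator sine = -0.84339.
Result = 0.0328·4.503·(+0.19937) / (0.0506·(-0.84339)) = -0.69 rad/s; magnitude 0.69 rad/s.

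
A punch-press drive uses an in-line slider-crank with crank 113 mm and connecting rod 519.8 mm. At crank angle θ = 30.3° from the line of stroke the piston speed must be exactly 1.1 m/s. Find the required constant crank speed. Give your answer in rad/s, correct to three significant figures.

16.2

For an in-line slider-crank, |v_piston| = rω|sinθ|·[1 + r cosθ/√(L² − r² sin²θ)].
With r = 0.113 m, L = 0.5198 m, θ = 30.3°: the bracketed kinematic factor |dx/dθ| = 0.067777 m.
ω = v/|dx/dθ| = 1.1/0.067777 = 16.23 rad/s.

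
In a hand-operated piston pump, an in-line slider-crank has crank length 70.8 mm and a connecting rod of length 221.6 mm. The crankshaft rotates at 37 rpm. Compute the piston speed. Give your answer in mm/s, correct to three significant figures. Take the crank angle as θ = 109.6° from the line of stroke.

ω = 2π·37/60 = 3.875 rad/s
For an in-line slider-crank, x = r cosθ + √(L² − r² sin²θ), so v = −rω sinθ·[1 + r cosθ/√(L² − r² sin²θ)].
With r = 0.0708 m, L = 0.2216 m, θ = 109.6°: √(L² − r² sin²θ) = 0.21132 m.
v = −0.0708·3.875·0.94206·[1 + 0.0708·-0.33545/0.21132] = -0.22938 m/s.
|v| = 0.22938 m/s = 229.38 mm/s.

229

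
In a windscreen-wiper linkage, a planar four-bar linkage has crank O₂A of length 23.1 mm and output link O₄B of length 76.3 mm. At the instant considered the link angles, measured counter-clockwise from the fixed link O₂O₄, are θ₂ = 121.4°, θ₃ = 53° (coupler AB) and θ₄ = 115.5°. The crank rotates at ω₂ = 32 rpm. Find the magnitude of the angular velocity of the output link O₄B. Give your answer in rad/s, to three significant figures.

1.06

ω₂ = 3.351 rad/s (from 32 rpm).
Differentiating the loop-closure r₂e^{iθ₂}+r₃e^{iθ₃}=r₁+r₄e^{iθ₄} gives r₂ω₂e^{iθ₂}+r₃ω₃e^{iθ₃}=r₄ω₄e^{iθ₄}.
Eliminating the other unknown: ω₄ = r₂ω₂ sin(θ₂−θ₃) / [r₄ sin(θ₄−θ₃)].
Numerator sine = +0.92978; denominator sine = +0.88701.
Result = 0.0231·3.351·(+0.92978) / (0.0763·(+0.88701)) = +1.0634 rad/s; magnitude 1.0634 rad/s.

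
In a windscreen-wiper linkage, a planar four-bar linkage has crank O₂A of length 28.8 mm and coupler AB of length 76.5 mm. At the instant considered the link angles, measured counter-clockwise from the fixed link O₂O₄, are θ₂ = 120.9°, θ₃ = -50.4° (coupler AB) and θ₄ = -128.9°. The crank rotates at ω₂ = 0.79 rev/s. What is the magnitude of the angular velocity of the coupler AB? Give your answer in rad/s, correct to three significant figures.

1.79

ω₂ = 4.964 rad/s (from 0.79 rev/s).
Differentiating the loop-closure r₂e^{iθ₂}+r₃e^{iθ₃}=r₁+r₄e^{iθ₄} gives r₂ω₂e^{iθ₂}+r₃ω₃e^{iθ₃}=r₄ω₄e^{iθ₄}.
Eliminating the other unknown: ω₃ = r₂ω₂ sin(θ₄−θ₂) / [r₃ sin(θ₃−θ₄)].
Numerator sine = +0.93849; denominator sine = +0.97992.
Result = 0.0288·4.964·(+0.93849) / (0.0765·(+0.97992)) = +1.7897 rad/s; magnitude 1.7897 rad/s.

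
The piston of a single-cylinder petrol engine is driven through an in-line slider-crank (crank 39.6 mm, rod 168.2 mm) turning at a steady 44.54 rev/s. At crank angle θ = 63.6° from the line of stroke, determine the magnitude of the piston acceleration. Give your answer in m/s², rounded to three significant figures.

ω = 2π·44.5 = 279.9 rad/s
x(θ) = r cosθ + √(L² − r² sin²θ); with ω constant, a = ω²·d²x/dθ².
d²x/dθ² = −r cosθ − r²(cos2θ)/√u − r⁴ sin²2θ/(4u^{3/2}),  u = L² − r² sin²θ = 0.0270331 m².
Substituting r = 0.0396 m, L = 0.1682 m, θ = 63.6°: d²x/dθ² = -0.011929 m.
a = ω²·d²x/dθ² = (279.9)²·(-0.011929) = -934.24 m/s²;  |a| = 934.24 m/s².

934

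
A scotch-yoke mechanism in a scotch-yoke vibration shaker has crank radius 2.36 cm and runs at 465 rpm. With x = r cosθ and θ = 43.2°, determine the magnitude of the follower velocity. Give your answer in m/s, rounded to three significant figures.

0.787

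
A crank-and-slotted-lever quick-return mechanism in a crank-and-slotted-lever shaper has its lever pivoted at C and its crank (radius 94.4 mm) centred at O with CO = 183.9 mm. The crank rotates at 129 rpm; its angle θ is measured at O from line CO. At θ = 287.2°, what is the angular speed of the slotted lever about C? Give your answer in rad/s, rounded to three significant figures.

3.58

ω = 13.51 rad/s (from 129 rpm).
Crank pin A relative to C: A = (d + r cosθ, r sinθ); lever angle φ = atan2(r sinθ, d + r cosθ).
Differentiating tanφ: φ̇ = rω(d cosθ + r)/(d² + r² + 2dr cosθ).
d² + r² + 2dr cosθ = |CA|² = 0.0529976 m²;  d cosθ + r = +0.14878 m.
|ω_lever| = |0.0944·13.51·+0.14878| / 0.0529976 = 3.58 rad/s.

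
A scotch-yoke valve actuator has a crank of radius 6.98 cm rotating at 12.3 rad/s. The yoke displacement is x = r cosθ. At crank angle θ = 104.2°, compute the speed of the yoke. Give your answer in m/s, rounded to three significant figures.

ω = 12.3 rad/s
x = r cosθ ⇒ ẋ = −rω sinθ.
|v| = rω|sinθ| = 0.0698·12.3·|sin 104.2°| = 0.83231 m/s.

0.832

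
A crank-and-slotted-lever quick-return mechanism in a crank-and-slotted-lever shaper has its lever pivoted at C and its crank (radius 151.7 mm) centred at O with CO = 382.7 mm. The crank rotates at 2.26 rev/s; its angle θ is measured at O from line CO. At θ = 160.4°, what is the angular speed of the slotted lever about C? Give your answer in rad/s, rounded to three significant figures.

7.49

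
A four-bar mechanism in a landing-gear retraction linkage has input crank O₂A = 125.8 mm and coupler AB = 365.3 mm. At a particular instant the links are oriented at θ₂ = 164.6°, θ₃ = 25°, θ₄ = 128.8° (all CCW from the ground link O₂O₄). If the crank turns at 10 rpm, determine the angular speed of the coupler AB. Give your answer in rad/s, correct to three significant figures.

0.217

ω₂ = 1.047 rad/s (from 10 rpm).
Differentiating the loop-closure r₂e^{iθ₂}+r₃e^{iθ₃}=r₁+r₄e^{iθ₄} gives r₂ω₂e^{iθ₂}+r₃ω₃e^{iθ₃}=r₄ω₄e^{iθ₄}.
Eliminating the other unknown: ω₃ = r₂ω₂ sin(θ₄−θ₂) / [r₃ sin(θ₃−θ₄)].
Numerator sine = -0.58496; denominator sine = -0.97113.
Result = 0.1258·1.047·(-0.58496) / (0.3653·(-0.97113)) = +0.21722 rad/s; magnitude 0.21722 rad/s.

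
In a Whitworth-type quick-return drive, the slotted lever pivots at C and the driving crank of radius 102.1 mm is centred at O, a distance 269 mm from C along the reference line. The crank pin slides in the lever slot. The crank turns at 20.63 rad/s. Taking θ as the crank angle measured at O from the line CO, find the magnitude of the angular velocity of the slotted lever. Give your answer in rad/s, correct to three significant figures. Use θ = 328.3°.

5.38

ω = 20.63 rad/s
Crank pin A relative to C: A = (d + r cosθ, r sinθ); lever angle φ = atan2(r sinθ, d + r cosθ).
Differentiating tanφ: φ̇ = rω(d cosθ + r)/(d² + r² + 2dr cosθ).
d² + r² + 2dr cosθ = |CA|² = 0.12952 m²;  d cosθ + r = +0.33097 m.
|ω_lever| = |0.1021·20.63·+0.33097| / 0.12952 = 5.3824 rad/s.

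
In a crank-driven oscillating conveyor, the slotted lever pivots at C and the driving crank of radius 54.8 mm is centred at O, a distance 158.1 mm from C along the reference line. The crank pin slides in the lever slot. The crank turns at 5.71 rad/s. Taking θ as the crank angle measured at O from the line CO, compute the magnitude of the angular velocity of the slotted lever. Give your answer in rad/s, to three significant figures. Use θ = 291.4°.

1.03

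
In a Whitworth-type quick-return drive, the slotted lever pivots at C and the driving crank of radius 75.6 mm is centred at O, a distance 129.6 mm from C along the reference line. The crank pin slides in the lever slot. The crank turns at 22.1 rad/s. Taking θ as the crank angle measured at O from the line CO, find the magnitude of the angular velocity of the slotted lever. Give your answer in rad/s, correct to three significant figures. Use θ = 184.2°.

30.2

ω = 22.1 rad/s
Crank pin A relative to C: A = (d + r cosθ, r sinθ); lever angle φ = atan2(r sinθ, d + r cosθ).
Differentiating tanφ: φ̇ = rω(d cosθ + r)/(d² + r² + 2dr cosθ).
d² + r² + 2dr cosθ = |CA|² = 0.00296862 m²;  d cosθ + r = -0.053652 m.
|ω_lever| = |0.0756·22.1·-0.053652| / 0.00296862 = 30.196 rad/s.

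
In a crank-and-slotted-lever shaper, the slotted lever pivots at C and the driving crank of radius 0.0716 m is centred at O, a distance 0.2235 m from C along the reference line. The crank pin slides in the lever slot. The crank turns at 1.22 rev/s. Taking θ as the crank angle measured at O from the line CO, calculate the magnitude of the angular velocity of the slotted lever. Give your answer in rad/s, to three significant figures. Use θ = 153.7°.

2.68

ω = 7.665 rad/s (from 1.22 rev/s).
Crank pin A relative to C: A = (d + r cosθ, r sinθ); lever angle φ = atan2(r sinθ, d + r cosθ).
Differentiating tanφ: φ̇ = rω(d cosθ + r)/(d² + r² + 2dr cosθ).
d² + r² + 2dr cosθ = |CA|² = 0.0263866 m²;  d cosθ + r = -0.12876 m.
|ω_lever| = |0.0716·7.665·-0.12876| / 0.0263866 = 2.6783 rad/s.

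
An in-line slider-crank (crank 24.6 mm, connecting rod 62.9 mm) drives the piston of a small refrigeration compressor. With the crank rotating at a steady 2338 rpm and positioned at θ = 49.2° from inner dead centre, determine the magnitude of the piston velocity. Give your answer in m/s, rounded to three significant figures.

5.78

ω = 2π·2338/60 = 244.8 rad/s
For an in-line slider-crank, x = r cosθ + √(L² − r² sin²θ), so v = −rω sinθ·[1 + r cosθ/√(L² − r² sin²θ)].
With r = 0.0246 m, L = 0.0629 m, θ = 49.2°: √(L² − r² sin²θ) = 0.06008 m.
v = −0.0246·244.8·0.75700·[1 + 0.0246·0.65342/0.06008] = -5.7792 m/s.
|v| = 5.7792 m/s.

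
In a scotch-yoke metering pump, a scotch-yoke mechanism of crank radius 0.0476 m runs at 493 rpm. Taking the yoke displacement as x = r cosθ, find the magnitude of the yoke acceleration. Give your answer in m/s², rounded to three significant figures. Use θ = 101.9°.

26.2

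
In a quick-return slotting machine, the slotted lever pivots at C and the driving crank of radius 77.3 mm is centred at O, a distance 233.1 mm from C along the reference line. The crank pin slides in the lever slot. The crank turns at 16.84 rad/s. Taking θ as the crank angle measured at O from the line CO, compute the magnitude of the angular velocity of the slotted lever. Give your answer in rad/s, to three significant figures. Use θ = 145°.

ω = 16.84 rad/s
Crank pin A relative to C: A = (d + r cosθ, r sinθ); lever angle φ = atan2(r sinθ, d + r cosθ).
Differentiating tanφ: φ̇ = rω(d cosθ + r)/(d² + r² + 2dr cosθ).
d² + r² + 2dr cosθ = |CA|² = 0.0307909 m²;  d cosθ + r = -0.11364 m.
|ω_lever| = |0.0773·16.84·-0.11364| / 0.0307909 = 4.8045 rad/s.

4.80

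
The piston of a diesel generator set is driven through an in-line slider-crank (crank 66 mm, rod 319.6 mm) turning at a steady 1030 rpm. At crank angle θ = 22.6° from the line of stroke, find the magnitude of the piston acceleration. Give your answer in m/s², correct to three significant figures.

ω = 2π·1030/60 = 107.9 rad/s
x(θ) = r cosθ + √(L² − r² sin²θ); with ω constant, a = ω²·d²x/dθ².
d²x/dθ² = −r cosθ − r²(cos2θ)/√u − r⁴ sin²2θ/(4u^{3/2}),  u = L² − r² sin²θ = 0.101501 m².
Substituting r = 0.066 m, L = 0.3196 m, θ = 22.6°: d²x/dθ² = -0.07064 m.
a = ω²·d²x/dθ² = (107.9)²·(-0.07064) = -821.83 m/s²;  |a| = 821.83 m/s².

822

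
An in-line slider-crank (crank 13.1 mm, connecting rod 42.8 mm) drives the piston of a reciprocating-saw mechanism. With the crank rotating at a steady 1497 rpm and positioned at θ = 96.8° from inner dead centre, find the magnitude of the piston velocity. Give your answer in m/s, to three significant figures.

1.96

ω = 2π·1497/60 = 156.8 rad/s
For an in-line slider-crank, x = r cosθ + √(L² − r² sin²θ), so v = −rω sinθ·[1 + r cosθ/√(L² − r² sin²θ)].
With r = 0.0131 m, L = 0.0428 m, θ = 96.8°: √(L² − r² sin²θ) = 0.040775 m.
v = −0.0131·156.8·0.99297·[1 + 0.0131·-0.11840/0.040775] = -1.9616 m/s.
|v| = 1.9616 m/s.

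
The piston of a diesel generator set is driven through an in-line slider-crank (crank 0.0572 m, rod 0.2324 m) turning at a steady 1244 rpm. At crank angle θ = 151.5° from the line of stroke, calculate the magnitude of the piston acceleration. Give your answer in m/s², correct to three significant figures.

ω = 2π·1244/60 = 130.3 rad/s
x(θ) = r cosθ + √(L² − r² sin²θ); with ω constant, a = ω²·d²x/dθ².
d²x/dθ² = −r cosθ − r²(cos2θ)/√u − r⁴ sin²2θ/(4u^{3/2}),  u = L² − r² sin²θ = 0.0532648 m².
Substituting r = 0.0572 m, L = 0.2324 m, θ = 151.5°: d²x/dθ² = +0.042394 m.
a = ω²·d²x/dθ² = (130.3)²·(+0.042394) = +719.45 m/s²;  |a| = 719.45 m/s².

719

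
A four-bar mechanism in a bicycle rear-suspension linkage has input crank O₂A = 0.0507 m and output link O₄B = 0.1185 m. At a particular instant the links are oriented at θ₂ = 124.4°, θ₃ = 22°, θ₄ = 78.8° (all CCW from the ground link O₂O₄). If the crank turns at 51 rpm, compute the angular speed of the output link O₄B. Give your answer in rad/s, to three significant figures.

2.67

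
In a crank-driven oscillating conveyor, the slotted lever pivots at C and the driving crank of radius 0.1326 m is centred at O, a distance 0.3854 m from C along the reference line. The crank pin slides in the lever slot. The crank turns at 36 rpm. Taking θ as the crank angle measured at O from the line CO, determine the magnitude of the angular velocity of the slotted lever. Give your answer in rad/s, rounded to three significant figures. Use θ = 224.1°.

0.777

ω = 3.77 rad/s (from 36 rpm).
Crank pin A relative to C: A = (d + r cosθ, r sinθ); lever angle φ = atan2(r sinθ, d + r cosθ).
Differentiating tanφ: φ̇ = rω(d cosθ + r)/(d² + r² + 2dr cosθ).
d² + r² + 2dr cosθ = |CA|² = 0.0927176 m²;  d cosθ + r = -0.14417 m.
|ω_lever| = |0.1326·3.77·-0.14417| / 0.0927176 = 0.77728 rad/s.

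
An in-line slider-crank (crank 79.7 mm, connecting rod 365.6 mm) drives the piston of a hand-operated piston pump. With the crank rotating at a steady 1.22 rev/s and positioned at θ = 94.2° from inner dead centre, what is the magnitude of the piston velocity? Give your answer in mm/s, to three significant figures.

ω = 2π·1.22 = 7.665 rad/s
For an in-line slider-crank, x = r cosθ + √(L² − r² sin²θ), so v = −rω sinθ·[1 + r cosθ/√(L² − r² sin²θ)].
With r = 0.0797 m, L = 0.3656 m, θ = 94.2°: √(L² − r² sin²θ) = 0.35685 m.
v = −0.0797·7.665·0.99731·[1 + 0.0797·-0.07324/0.35685] = -0.59933 m/s.
|v| = 0.59933 m/s = 599.33 mm/s.

599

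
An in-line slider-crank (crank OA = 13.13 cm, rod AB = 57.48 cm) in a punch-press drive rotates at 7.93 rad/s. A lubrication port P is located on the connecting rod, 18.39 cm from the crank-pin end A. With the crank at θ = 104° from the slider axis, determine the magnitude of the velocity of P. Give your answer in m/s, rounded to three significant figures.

ω = 7.93 rad/s.  Crank-pin speed |V_A| = rω = 1.0412 m/s, perpendicular to OA.
Rod angle: sinφ = −(r/L) sinθ ⇒ φ = -12.805°; ω_rod = −rω cosθ/√(L²−r²sin²θ) = +0.4494 rad/s.
V_P = V_A + ω_rod × AP, with AP = 0.1839 m along the rod.
Components: V_Px = −rω sinθ − a·ω_rod·sinφ = -0.99196 m/s;  V_Py = rω cosθ + a·ω_rod·cosφ = -0.1713 m/s.
|V_P| = √(V_Px² + V_Py²) = 1.0066 m/s.

1.01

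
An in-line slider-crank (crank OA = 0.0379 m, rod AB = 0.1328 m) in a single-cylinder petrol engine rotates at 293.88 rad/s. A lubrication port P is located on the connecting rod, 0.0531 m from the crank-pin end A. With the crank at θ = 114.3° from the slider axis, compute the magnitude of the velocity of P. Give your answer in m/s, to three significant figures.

ω = 293.9 rad/s.  Crank-pin speed |V_A| = rω = 11.138 m/s, perpendicular to OA.
Rod angle: sinφ = −(r/L) sinθ ⇒ φ = -15.076°; ω_rod = −rω cosθ/√(L²−r²sin²θ) = +35.744 rad/s.
V_P = V_A + ω_rod × AP, with AP = 0.0531 m along the rod.
Components: V_Px = −rω sinθ − a·ω_rod·sinφ = -9.6576 m/s;  V_Py = rω cosθ + a·ω_rod·cosφ = -2.7508 m/s.
|V_P| = √(V_Px² + V_Py²) = 10.042 m/s.

10.0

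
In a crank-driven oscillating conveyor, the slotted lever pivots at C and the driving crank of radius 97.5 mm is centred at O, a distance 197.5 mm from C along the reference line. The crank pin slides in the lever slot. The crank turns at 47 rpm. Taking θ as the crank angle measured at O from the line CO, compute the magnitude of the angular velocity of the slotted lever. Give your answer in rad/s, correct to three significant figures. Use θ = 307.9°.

ω = 4.922 rad/s (from 47 rpm).
Crank pin A relative to C: A = (d + r cosθ, r sinθ); lever angle φ = atan2(r sinθ, d + r cosθ).
Differentiating tanφ: φ̇ = rω(d cosθ + r)/(d² + r² + 2dr cosθ).
d² + r² + 2dr cosθ = |CA|² = 0.0721702 m²;  d cosθ + r = +0.21882 m.
|ω_lever| = |0.0975·4.922·+0.21882| / 0.0721702 = 1.455 rad/s.

1.46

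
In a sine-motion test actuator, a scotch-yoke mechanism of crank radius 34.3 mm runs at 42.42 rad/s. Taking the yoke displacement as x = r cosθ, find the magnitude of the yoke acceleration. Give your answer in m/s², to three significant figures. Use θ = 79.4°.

11.4

ω = 42.42 rad/s
x = r cosθ ⇒ ẍ = −rω² cosθ (ω constant).
|a| = rω²|cosθ| = 0.0343·(42.42)²·|cos 79.4°| = 11.354 m/s².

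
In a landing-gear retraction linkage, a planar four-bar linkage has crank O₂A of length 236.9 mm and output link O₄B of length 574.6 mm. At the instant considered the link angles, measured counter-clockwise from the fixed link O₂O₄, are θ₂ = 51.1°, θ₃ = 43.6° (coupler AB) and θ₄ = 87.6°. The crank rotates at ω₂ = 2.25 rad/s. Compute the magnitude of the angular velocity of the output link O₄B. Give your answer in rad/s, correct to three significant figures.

ω₂ = 2.25 rad/s
Differentiating the loop-closure r₂e^{iθ₂}+r₃e^{iθ₃}=r₁+r₄e^{iθ₄} gives r₂ω₂e^{iθ₂}+r₃ω₃e^{iθ₃}=r₄ω₄e^{iθ₄}.
Eliminating the other unknown: ω₄ = r₂ω₂ sin(θ₂−θ₃) / [r₄ sin(θ₄−θ₃)].
Numerator sine = +0.13053; denominator sine = +0.69466.
Result = 0.2369·2.25·(+0.13053) / (0.5746·(+0.69466)) = +0.1743 rad/s; magnitude 0.1743 rad/s.

0.174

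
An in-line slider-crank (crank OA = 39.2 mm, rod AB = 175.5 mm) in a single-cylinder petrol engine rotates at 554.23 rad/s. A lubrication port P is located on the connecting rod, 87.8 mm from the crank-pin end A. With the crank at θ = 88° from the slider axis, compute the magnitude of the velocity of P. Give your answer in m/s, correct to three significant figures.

ω = 554.2 rad/s.  Crank-pin speed |V_A| = rω = 21.726 m/s, perpendicular to OA.
Rod angle: sinφ = −(r/L) sinθ ⇒ φ = -12.899°; ω_rod = −rω cosθ/√(L²−r²sin²θ) = -4.4322 rad/s.
V_P = V_A + ω_rod × AP, with AP = 0.0878 m along the rod.
Components: V_Px = −rω sinθ − a·ω_rod·sinφ = -21.799 m/s;  V_Py = rω cosθ + a·ω_rod·cosφ = +0.37889 m/s.
|V_P| = √(V_Px² + V_Py²) = 21.803 m/s.

21.8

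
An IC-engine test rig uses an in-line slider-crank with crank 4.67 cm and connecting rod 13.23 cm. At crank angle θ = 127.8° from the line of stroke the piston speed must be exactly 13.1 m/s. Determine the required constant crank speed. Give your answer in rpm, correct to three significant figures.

4380

For an in-line slider-crank, |v_piston| = rω|sinθ|·[1 + r cosθ/√(L² − r² sin²θ)].
With r = 0.0467 m, L = 0.1323 m, θ = 127.8°: the bracketed kinematic factor |dx/dθ| = 0.028587 m.
ω = v/|dx/dθ| = 13.1/0.028587 = 458.25 rad/s.
N = 60ω/(2π) = 4376 rpm.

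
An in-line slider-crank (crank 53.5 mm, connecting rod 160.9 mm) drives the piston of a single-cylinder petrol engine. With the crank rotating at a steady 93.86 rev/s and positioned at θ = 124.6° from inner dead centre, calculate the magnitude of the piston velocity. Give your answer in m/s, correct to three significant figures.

ω = 2π·93.9 = 589.7 rad/s
For an in-line slider-crank, x = r cosθ + √(L² − r² sin²θ), so v = −rω sinθ·[1 + r cosθ/√(L² − r² sin²θ)].
With r = 0.0535 m, L = 0.1609 m, θ = 124.6°: √(L² − r² sin²θ) = 0.15476 m.
v = −0.0535·589.7·0.82314·[1 + 0.0535·-0.56784/0.15476] = -20.873 m/s.
|v| = 20.873 m/s.

20.9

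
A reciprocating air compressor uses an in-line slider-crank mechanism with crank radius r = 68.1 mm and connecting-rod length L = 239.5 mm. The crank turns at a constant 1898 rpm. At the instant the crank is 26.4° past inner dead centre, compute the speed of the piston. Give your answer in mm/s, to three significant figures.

7560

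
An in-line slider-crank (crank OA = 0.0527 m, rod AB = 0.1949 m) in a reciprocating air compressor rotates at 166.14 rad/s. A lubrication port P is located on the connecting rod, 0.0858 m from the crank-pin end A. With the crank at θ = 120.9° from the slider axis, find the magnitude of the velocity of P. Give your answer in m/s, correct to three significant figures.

7.48

ω = 166.1 rad/s.  Crank-pin speed |V_A| = rω = 8.7556 m/s, perpendicular to OA.
Rod angle: sinφ = −(r/L) sinθ ⇒ φ = -13.416°; ω_rod = −rω cosθ/√(L²−r²sin²θ) = +23.717 rad/s.
V_P = V_A + ω_rod × AP, with AP = 0.0858 m along the rod.
Components: V_Px = −rω sinθ − a·ω_rod·sinφ = -7.0407 m/s;  V_Py = rω cosθ + a·ω_rod·cosφ = -2.5169 m/s.
|V_P| = √(V_Px² + V_Py²) = 7.4771 m/s.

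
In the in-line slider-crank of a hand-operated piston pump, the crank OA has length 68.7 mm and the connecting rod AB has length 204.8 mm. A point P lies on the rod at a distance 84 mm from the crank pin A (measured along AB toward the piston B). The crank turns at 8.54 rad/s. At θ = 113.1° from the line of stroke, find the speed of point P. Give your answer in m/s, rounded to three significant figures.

0.527

ω = 8.54 rad/s.  Crank-pin speed |V_A| = rω = 0.5867 m/s, perpendicular to OA.
Rod angle: sinφ = −(r/L) sinθ ⇒ φ = -17.972°; ω_rod = −rω cosθ/√(L²−r²sin²θ) = +1.1816 rad/s.
V_P = V_A + ω_rod × AP, with AP = 0.084 m along the rod.
Components: V_Px = −rω sinθ − a·ω_rod·sinφ = -0.50903 m/s;  V_Py = rω cosθ + a·ω_rod·cosφ = -0.13577 m/s.
|V_P| = √(V_Px² + V_Py²) = 0.52683 m/s.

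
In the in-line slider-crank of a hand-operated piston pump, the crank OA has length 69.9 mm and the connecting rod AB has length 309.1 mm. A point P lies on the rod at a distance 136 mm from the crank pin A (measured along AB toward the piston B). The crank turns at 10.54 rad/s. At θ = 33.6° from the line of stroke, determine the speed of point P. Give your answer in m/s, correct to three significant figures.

0.560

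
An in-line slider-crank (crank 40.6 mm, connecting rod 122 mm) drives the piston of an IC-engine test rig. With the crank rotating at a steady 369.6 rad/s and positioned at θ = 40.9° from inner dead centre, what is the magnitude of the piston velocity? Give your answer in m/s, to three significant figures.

12.4

ω = 369.6 rad/s
For an in-line slider-crank, x = r cosθ + √(L² − r² sin²θ), so v = −rω sinθ·[1 + r cosθ/√(L² − r² sin²θ)].
With r = 0.0406 m, L = 0.122 m, θ = 40.9°: √(L² − r² sin²θ) = 0.11907 m.
v = −0.0406·369.6·0.65474·[1 + 0.0406·0.75585/0.11907] = -12.357 m/s.
|v| = 12.357 m/s.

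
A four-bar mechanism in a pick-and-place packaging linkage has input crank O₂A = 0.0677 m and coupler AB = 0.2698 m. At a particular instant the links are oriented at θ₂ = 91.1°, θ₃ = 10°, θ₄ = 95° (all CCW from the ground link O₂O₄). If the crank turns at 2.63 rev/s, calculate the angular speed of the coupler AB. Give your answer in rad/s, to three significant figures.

ω₂ = 16.52 rad/s (from 2.63 rev/s).
Differentiating the loop-closure r₂e^{iθ₂}+r₃e^{iθ₃}=r₁+r₄e^{iθ₄} gives r₂ω₂e^{iθ₂}+r₃ω₃e^{iθ₃}=r₄ω₄e^{iθ₄}.
Eliminating the other unknown: ω₃ = r₂ω₂ sin(θ₄−θ₂) / [r₃ sin(θ₃−θ₄)].
Numerator sine = +0.06802; denominator sine = -0.99619.
Result = 0.0677·16.52·(+0.06802) / (0.2698·(-0.99619)) = -0.2831 rad/s; magnitude 0.2831 rad/s.

0.283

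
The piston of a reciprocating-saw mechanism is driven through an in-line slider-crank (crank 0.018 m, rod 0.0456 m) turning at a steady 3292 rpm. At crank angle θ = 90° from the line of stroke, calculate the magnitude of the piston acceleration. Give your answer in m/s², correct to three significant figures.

919

ω = 2π·3292/60 = 344.7 rad/s
x(θ) = r cosθ + √(L² − r² sin²θ); with ω constant, a = ω²·d²x/dθ².
d²x/dθ² = −r cosθ − r²(cos2θ)/√u − r⁴ sin²2θ/(4u^{3/2}),  u = L² − r² sin²θ = 0.00175536 m².
Substituting r = 0.018 m, L = 0.0456 m, θ = 90°: d²x/dθ² = +0.0077332 m.
a = ω²·d²x/dθ² = (344.7)²·(+0.0077332) = +919.05 m/s²;  |a| = 919.05 m/s².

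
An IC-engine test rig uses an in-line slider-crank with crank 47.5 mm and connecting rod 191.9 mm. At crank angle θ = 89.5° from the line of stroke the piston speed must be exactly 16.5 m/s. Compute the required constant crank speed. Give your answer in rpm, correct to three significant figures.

3310

For an in-line slider-crank, |v_piston| = rω|sinθ|·[1 + r cosθ/√(L² − r² sin²θ)].
With r = 0.0475 m, L = 0.1919 m, θ = 89.5°: the bracketed kinematic factor |dx/dθ| = 0.047604 m.
ω = v/|dx/dθ| = 16.5/0.047604 = 346.61 rad/s.
N = 60ω/(2π) = 3309.9 rpm.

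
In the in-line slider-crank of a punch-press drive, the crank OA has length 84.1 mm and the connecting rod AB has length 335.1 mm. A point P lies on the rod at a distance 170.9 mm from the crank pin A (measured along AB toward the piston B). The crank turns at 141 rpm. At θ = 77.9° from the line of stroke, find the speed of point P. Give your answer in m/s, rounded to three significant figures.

ω = 14.77 rad/s.  Crank-pin speed |V_A| = rω = 1.2418 m/s, perpendicular to OA.
Rod angle: sinφ = −(r/L) sinθ ⇒ φ = -14.205°; ω_rod = −rω cosθ/√(L²−r²sin²θ) = -0.80128 rad/s.
V_P = V_A + ω_rod × AP, with AP = 0.1709 m along the rod.
Components: V_Px = −rω sinθ − a·ω_rod·sinφ = -1.2478 m/s;  V_Py = rω cosθ + a·ω_rod·cosφ = +0.12755 m/s.
|V_P| = √(V_Px² + V_Py²) = 1.2543 m/s.

1.25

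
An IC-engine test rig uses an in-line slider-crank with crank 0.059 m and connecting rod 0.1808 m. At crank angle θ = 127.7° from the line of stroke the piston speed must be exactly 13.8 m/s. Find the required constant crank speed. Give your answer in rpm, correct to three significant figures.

For an in-line slider-crank, |v_piston| = rω|sinθ|·[1 + r cosθ/√(L² − r² sin²θ)].
With r = 0.059 m, L = 0.1808 m, θ = 127.7°: the bracketed kinematic factor |dx/dθ| = 0.037039 m.
ω = v/|dx/dθ| = 13.8/0.037039 = 372.58 rad/s.
N = 60ω/(2π) = 3557.8 rpm.

3560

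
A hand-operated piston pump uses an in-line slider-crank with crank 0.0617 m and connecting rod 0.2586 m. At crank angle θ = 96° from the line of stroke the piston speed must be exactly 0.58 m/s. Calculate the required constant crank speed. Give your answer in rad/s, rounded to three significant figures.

For an in-line slider-crank, |v_piston| = rω|sinθ|·[1 + r cosθ/√(L² − r² sin²θ)].
With r = 0.0617 m, L = 0.2586 m, θ = 96°: the bracketed kinematic factor |dx/dθ| = 0.059787 m.
ω = v/|dx/dθ| = 0.58/0.059787 = 9.7012 rad/s.

9.70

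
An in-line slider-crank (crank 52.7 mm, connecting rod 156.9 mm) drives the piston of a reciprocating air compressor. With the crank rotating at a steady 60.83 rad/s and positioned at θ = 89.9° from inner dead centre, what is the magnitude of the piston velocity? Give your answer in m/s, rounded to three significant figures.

ω = 60.83 rad/s
For an in-line slider-crank, x = r cosθ + √(L² − r² sin²θ), so v = −rω sinθ·[1 + r cosθ/√(L² − r² sin²θ)].
With r = 0.0527 m, L = 0.1569 m, θ = 89.9°: √(L² − r² sin²θ) = 0.14778 m.
v = −0.0527·60.83·1.00000·[1 + 0.0527·0.00175/0.14778] = -3.2077 m/s.
|v| = 3.2077 m/s.

3.21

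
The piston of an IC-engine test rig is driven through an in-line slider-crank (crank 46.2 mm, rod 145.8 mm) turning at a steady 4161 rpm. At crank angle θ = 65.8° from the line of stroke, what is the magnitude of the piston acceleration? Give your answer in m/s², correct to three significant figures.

ω = 2π·4161/60 = 435.7 rad/s
x(θ) = r cosθ + √(L² − r² sin²θ); with ω constant, a = ω²·d²x/dθ².
d²x/dθ² = −r cosθ − r²(cos2θ)/√u − r⁴ sin²2θ/(4u^{3/2}),  u = L² − r² sin²θ = 0.0194819 m².
Substituting r = 0.0462 m, L = 0.1458 m, θ = 65.8°: d²x/dθ² = -0.0090198 m.
a = ω²·d²x/dθ² = (435.7)²·(-0.0090198) = -1712.6 m/s²;  |a| = 1712.6 m/s².

1710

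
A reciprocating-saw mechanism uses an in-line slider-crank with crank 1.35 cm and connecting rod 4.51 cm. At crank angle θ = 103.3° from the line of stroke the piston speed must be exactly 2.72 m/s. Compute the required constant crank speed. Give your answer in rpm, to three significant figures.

2130

For an in-line slider-crank, |v_piston| = rω|sinθ|·[1 + r cosθ/√(L² − r² sin²θ)].
With r = 0.0135 m, L = 0.0451 m, θ = 103.3°: the bracketed kinematic factor |dx/dθ| = 0.012192 m.
ω = v/|dx/dθ| = 2.72/0.012192 = 223.09 rad/s.
N = 60ω/(2π) = 2130.4 rpm.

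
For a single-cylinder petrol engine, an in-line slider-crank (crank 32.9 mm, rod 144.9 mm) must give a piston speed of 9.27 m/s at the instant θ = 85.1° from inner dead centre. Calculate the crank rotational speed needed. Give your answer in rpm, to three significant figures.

For an in-line slider-crank, |v_piston| = rω|sinθ|·[1 + r cosθ/√(L² − r² sin²θ)].
With r = 0.0329 m, L = 0.1449 m, θ = 85.1°: the bracketed kinematic factor |dx/dθ| = 0.033432 m.
ω = v/|dx/dθ| = 9.27/0.033432 = 277.28 rad/s.
N = 60ω/(2π) = 2647.8 rpm.

2650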